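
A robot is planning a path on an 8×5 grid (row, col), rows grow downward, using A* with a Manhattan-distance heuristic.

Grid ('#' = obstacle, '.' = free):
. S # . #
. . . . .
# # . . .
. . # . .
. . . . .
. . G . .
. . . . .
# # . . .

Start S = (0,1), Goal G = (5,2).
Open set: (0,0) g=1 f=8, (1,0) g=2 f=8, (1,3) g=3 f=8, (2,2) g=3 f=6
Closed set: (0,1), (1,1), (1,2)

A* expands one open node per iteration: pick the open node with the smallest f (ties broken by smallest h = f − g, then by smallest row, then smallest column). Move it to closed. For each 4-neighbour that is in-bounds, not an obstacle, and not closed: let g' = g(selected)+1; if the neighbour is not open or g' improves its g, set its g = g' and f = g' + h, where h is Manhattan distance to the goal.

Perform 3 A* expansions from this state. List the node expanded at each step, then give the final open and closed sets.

order=[(2,2) → (2,3) → (3,3)]; open=[(0,0) g=1 f=8, (1,0) g=2 f=8, (1,3) g=3 f=8, (2,4) g=5 f=10, (3,4) g=6 f=10, (4,3) g=6 f=8]; closed=[(0,1), (1,1), (1,2), (2,2), (2,3), (3,3)]

step 1: expand (2,2) (f=6, h=3) → closed; open now [(0,0) g=1 f=8, (1,0) g=2 f=8, (1,3) g=3 f=8, (2,3) g=4 f=8]
step 2: expand (2,3) (f=8, h=4) → closed; open now [(0,0) g=1 f=8, (1,0) g=2 f=8, (1,3) g=3 f=8, (2,4) g=5 f=10, (3,3) g=5 f=8]
step 3: expand (3,3) (f=8, h=3) → closed; open now [(0,0) g=1 f=8, (1,0) g=2 f=8, (1,3) g=3 f=8, (2,4) g=5 f=10, (3,4) g=6 f=10, (4,3) g=6 f=8]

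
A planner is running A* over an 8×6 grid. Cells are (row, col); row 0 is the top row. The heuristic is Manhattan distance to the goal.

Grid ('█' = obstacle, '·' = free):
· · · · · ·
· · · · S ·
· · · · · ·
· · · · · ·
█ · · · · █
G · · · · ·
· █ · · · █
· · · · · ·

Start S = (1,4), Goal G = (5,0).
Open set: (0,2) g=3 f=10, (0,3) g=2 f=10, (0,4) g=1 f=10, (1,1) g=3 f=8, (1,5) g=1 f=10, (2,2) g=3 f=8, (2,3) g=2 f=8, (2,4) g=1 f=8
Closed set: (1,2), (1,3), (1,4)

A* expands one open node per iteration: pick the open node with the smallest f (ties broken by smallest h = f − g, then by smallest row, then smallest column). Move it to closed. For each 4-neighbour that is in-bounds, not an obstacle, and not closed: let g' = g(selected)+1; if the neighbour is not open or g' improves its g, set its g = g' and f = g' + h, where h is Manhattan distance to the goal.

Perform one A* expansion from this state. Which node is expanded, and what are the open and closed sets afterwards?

expanded=(1,1); open=[(0,1) g=4 f=10, (0,2) g=3 f=10, (0,3) g=2 f=10, (0,4) g=1 f=10, (1,0) g=4 f=8, (1,5) g=1 f=10, (2,1) g=4 f=8, (2,2) g=3 f=8, (2,3) g=2 f=8, (2,4) g=1 f=8]; closed=[(1,1), (1,2), (1,3), (1,4)]

step 1: expand (1,1) (f=8, h=5) → closed; open now [(0,1) g=4 f=10, (0,2) g=3 f=10, (0,3) g=2 f=10, (0,4) g=1 f=10, (1,0) g=4 f=8, (1,5) g=1 f=10, (2,1) g=4 f=8, (2,2) g=3 f=8, (2,3) g=2 f=8, (2,4) g=1 f=8]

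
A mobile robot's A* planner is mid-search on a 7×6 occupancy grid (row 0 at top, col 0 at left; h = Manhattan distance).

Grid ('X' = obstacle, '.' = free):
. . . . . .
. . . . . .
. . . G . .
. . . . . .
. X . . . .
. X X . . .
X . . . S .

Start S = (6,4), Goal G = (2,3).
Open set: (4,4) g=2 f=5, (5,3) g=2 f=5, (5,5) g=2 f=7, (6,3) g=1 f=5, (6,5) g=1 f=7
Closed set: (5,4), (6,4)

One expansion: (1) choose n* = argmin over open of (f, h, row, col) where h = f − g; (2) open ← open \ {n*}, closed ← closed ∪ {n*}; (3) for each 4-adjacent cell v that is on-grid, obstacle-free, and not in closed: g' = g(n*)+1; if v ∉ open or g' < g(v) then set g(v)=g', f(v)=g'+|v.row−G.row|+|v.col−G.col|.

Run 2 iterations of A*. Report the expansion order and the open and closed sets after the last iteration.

step 1: expand (4,4) (f=5, h=3) → closed; open now [(3,4) g=3 f=5, (4,3) g=3 f=5, (4,5) g=3 f=7, (5,3) g=2 f=5, (5,5) g=2 f=7, (6,3) g=1 f=5, (6,5) g=1 f=7]
step 2: expand (3,4) (f=5, h=2) → closed; open now [(2,4) g=4 f=5, (3,3) g=4 f=5, (3,5) g=4 f=7, (4,3) g=3 f=5, (4,5) g=3 f=7, (5,3) g=2 f=5, (5,5) g=2 f=7, (6,3) g=1 f=5, (6,5) g=1 f=7]

order=[(4,4) → (3,4)]; open=[(2,4) g=4 f=5, (3,3) g=4 f=5, (3,5) g=4 f=7, (4,3) g=3 f=5, (4,5) g=3 f=7, (5,3) g=2 f=5, (5,5) g=2 f=7, (6,3) g=1 f=5, (6,5) g=1 f=7]; closed=[(3,4), (4,4), (5,4), (6,4)]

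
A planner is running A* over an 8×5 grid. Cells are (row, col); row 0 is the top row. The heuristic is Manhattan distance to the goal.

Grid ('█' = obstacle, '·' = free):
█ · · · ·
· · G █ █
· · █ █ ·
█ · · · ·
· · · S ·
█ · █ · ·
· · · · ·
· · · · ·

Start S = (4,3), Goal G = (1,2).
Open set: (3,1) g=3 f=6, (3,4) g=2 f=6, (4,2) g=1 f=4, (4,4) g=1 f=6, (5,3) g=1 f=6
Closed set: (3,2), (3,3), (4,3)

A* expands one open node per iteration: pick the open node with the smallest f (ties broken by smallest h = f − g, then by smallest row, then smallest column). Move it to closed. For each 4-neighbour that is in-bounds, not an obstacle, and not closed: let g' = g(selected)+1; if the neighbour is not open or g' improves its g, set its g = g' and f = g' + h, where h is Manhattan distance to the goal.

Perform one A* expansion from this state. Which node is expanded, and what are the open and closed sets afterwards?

step 1: expand (4,2) (f=4, h=3) → closed; open now [(3,1) g=3 f=6, (3,4) g=2 f=6, (4,1) g=2 f=6, (4,4) g=1 f=6, (5,3) g=1 f=6]

expanded=(4,2); open=[(3,1) g=3 f=6, (3,4) g=2 f=6, (4,1) g=2 f=6, (4,4) g=1 f=6, (5,3) g=1 f=6]; closed=[(3,2), (3,3), (4,2), (4,3)]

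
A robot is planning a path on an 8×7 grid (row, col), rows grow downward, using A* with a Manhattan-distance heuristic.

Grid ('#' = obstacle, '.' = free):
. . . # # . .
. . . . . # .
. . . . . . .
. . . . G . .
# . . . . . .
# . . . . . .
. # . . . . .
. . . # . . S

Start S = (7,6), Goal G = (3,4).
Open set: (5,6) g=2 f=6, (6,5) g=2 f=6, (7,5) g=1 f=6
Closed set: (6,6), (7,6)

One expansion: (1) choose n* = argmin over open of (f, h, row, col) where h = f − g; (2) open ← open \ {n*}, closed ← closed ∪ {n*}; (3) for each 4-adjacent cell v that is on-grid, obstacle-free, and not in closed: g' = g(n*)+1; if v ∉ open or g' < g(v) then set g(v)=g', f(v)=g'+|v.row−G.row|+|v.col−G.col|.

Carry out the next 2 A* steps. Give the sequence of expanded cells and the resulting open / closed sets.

step 1: expand (5,6) (f=6, h=4) → closed; open now [(4,6) g=3 f=6, (5,5) g=3 f=6, (6,5) g=2 f=6, (7,5) g=1 f=6]
step 2: expand (4,6) (f=6, h=3) → closed; open now [(3,6) g=4 f=6, (4,5) g=4 f=6, (5,5) g=3 f=6, (6,5) g=2 f=6, (7,5) g=1 f=6]

order=[(5,6) → (4,6)]; open=[(3,6) g=4 f=6, (4,5) g=4 f=6, (5,5) g=3 f=6, (6,5) g=2 f=6, (7,5) g=1 f=6]; closed=[(4,6), (5,6), (6,6), (7,6)]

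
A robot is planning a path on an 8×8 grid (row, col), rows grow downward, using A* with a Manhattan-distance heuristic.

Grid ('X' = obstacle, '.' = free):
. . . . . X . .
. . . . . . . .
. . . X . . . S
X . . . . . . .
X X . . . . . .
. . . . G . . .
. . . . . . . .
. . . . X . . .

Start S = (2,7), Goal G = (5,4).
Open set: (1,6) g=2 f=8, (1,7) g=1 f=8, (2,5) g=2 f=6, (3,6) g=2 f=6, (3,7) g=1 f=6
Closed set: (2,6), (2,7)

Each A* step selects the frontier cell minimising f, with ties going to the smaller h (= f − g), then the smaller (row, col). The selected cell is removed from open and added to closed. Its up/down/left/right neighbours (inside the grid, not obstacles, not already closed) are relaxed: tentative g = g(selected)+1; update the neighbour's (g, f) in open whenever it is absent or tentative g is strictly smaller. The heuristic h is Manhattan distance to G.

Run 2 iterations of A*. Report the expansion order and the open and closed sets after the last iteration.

order=[(2,5) → (2,4)]; open=[(1,4) g=4 f=8, (1,5) g=3 f=8, (1,6) g=2 f=8, (1,7) g=1 f=8, (3,4) g=4 f=6, (3,5) g=3 f=6, (3,6) g=2 f=6, (3,7) g=1 f=6]; closed=[(2,4), (2,5), (2,6), (2,7)]

step 1: expand (2,5) (f=6, h=4) → closed; open now [(1,5) g=3 f=8, (1,6) g=2 f=8, (1,7) g=1 f=8, (2,4) g=3 f=6, (3,5) g=3 f=6, (3,6) g=2 f=6, (3,7) g=1 f=6]
step 2: expand (2,4) (f=6, h=3) → closed; open now [(1,4) g=4 f=8, (1,5) g=3 f=8, (1,6) g=2 f=8, (1,7) g=1 f=8, (3,4) g=4 f=6, (3,5) g=3 f=6, (3,6) g=2 f=6, (3,7) g=1 f=6]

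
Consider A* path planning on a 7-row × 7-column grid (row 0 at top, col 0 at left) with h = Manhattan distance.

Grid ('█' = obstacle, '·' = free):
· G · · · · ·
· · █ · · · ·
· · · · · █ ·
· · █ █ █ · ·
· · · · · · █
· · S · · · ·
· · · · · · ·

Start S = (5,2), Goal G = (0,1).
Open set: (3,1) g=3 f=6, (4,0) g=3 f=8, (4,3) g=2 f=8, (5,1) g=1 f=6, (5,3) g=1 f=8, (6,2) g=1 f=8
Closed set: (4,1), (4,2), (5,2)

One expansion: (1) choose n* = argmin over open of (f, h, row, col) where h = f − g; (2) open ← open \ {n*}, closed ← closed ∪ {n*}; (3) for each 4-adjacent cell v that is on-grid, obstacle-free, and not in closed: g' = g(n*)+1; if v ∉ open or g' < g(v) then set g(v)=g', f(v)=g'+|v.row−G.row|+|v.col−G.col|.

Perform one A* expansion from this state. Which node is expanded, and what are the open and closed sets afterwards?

expanded=(3,1); open=[(2,1) g=4 f=6, (3,0) g=4 f=8, (4,0) g=3 f=8, (4,3) g=2 f=8, (5,1) g=1 f=6, (5,3) g=1 f=8, (6,2) g=1 f=8]; closed=[(3,1), (4,1), (4,2), (5,2)]

step 1: expand (3,1) (f=6, h=3) → closed; open now [(2,1) g=4 f=6, (3,0) g=4 f=8, (4,0) g=3 f=8, (4,3) g=2 f=8, (5,1) g=1 f=6, (5,3) g=1 f=8, (6,2) g=1 f=8]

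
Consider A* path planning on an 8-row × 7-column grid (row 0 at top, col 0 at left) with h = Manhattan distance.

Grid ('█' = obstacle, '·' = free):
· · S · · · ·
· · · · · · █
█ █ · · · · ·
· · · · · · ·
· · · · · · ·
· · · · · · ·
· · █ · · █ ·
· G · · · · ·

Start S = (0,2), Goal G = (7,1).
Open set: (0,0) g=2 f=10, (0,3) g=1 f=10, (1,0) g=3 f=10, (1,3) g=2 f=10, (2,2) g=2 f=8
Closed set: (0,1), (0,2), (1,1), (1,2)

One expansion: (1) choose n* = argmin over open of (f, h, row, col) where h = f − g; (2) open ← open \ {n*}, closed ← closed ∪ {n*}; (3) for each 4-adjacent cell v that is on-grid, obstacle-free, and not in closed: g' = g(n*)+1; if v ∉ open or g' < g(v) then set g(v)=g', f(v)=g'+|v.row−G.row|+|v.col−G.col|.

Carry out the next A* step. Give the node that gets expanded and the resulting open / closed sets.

expanded=(2,2); open=[(0,0) g=2 f=10, (0,3) g=1 f=10, (1,0) g=3 f=10, (1,3) g=2 f=10, (2,3) g=3 f=10, (3,2) g=3 f=8]; closed=[(0,1), (0,2), (1,1), (1,2), (2,2)]

step 1: expand (2,2) (f=8, h=6) → closed; open now [(0,0) g=2 f=10, (0,3) g=1 f=10, (1,0) g=3 f=10, (1,3) g=2 f=10, (2,3) g=3 f=10, (3,2) g=3 f=8]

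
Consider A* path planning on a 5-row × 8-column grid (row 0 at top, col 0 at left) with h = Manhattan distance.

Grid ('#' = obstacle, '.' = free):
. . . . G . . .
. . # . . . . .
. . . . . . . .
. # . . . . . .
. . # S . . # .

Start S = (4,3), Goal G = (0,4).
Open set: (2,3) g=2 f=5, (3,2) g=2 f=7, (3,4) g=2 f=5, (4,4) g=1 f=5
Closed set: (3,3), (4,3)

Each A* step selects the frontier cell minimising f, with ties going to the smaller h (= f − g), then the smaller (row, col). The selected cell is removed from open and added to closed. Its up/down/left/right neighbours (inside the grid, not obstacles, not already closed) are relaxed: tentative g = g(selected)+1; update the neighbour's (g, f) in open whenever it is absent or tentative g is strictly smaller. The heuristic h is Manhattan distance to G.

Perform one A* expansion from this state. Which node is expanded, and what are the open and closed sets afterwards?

expanded=(2,3); open=[(1,3) g=3 f=5, (2,2) g=3 f=7, (2,4) g=3 f=5, (3,2) g=2 f=7, (3,4) g=2 f=5, (4,4) g=1 f=5]; closed=[(2,3), (3,3), (4,3)]

step 1: expand (2,3) (f=5, h=3) → closed; open now [(1,3) g=3 f=5, (2,2) g=3 f=7, (2,4) g=3 f=5, (3,2) g=2 f=7, (3,4) g=2 f=5, (4,4) g=1 f=5]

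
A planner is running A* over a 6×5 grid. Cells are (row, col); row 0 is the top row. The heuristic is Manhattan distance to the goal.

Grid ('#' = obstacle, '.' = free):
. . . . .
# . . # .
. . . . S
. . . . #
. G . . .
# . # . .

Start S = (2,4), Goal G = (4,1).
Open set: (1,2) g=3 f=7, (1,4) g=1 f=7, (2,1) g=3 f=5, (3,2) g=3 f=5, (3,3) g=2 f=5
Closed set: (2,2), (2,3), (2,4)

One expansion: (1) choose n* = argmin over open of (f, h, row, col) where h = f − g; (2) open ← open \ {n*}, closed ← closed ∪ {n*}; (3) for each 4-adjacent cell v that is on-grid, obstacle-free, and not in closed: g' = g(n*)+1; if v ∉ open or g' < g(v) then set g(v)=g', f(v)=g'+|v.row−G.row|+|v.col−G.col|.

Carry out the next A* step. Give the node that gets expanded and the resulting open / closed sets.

expanded=(2,1); open=[(1,1) g=4 f=7, (1,2) g=3 f=7, (1,4) g=1 f=7, (2,0) g=4 f=7, (3,1) g=4 f=5, (3,2) g=3 f=5, (3,3) g=2 f=5]; closed=[(2,1), (2,2), (2,3), (2,4)]

step 1: expand (2,1) (f=5, h=2) → closed; open now [(1,1) g=4 f=7, (1,2) g=3 f=7, (1,4) g=1 f=7, (2,0) g=4 f=7, (3,1) g=4 f=5, (3,2) g=3 f=5, (3,3) g=2 f=5]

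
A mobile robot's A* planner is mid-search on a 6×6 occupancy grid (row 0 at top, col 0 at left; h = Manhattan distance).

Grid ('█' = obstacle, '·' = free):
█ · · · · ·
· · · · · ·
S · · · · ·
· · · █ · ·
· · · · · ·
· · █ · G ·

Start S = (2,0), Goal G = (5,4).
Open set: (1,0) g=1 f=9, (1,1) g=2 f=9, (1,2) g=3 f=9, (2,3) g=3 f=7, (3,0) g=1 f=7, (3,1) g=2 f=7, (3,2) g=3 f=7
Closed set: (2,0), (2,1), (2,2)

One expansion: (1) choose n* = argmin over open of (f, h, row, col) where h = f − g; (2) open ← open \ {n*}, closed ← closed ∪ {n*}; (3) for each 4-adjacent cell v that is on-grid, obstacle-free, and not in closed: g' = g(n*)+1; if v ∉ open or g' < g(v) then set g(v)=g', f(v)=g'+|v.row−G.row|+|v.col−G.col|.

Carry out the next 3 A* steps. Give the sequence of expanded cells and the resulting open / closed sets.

step 1: expand (2,3) (f=7, h=4) → closed; open now [(1,0) g=1 f=9, (1,1) g=2 f=9, (1,2) g=3 f=9, (1,3) g=4 f=9, (2,4) g=4 f=7, (3,0) g=1 f=7, (3,1) g=2 f=7, (3,2) g=3 f=7]
step 2: expand (2,4) (f=7, h=3) → closed; open now [(1,0) g=1 f=9, (1,1) g=2 f=9, (1,2) g=3 f=9, (1,3) g=4 f=9, (1,4) g=5 f=9, (2,5) g=5 f=9, (3,0) g=1 f=7, (3,1) g=2 f=7, (3,2) g=3 f=7, (3,4) g=5 f=7]
step 3: expand (3,4) (f=7, h=2) → closed; open now [(1,0) g=1 f=9, (1,1) g=2 f=9, (1,2) g=3 f=9, (1,3) g=4 f=9, (1,4) g=5 f=9, (2,5) g=5 f=9, (3,0) g=1 f=7, (3,1) g=2 f=7, (3,2) g=3 f=7, (3,5) g=6 f=9, (4,4) g=6 f=7]

order=[(2,3) → (2,4) → (3,4)]; open=[(1,0) g=1 f=9, (1,1) g=2 f=9, (1,2) g=3 f=9, (1,3) g=4 f=9, (1,4) g=5 f=9, (2,5) g=5 f=9, (3,0) g=1 f=7, (3,1) g=2 f=7, (3,2) g=3 f=7, (3,5) g=6 f=9, (4,4) g=6 f=7]; closed=[(2,0), (2,1), (2,2), (2,3), (2,4), (3,4)]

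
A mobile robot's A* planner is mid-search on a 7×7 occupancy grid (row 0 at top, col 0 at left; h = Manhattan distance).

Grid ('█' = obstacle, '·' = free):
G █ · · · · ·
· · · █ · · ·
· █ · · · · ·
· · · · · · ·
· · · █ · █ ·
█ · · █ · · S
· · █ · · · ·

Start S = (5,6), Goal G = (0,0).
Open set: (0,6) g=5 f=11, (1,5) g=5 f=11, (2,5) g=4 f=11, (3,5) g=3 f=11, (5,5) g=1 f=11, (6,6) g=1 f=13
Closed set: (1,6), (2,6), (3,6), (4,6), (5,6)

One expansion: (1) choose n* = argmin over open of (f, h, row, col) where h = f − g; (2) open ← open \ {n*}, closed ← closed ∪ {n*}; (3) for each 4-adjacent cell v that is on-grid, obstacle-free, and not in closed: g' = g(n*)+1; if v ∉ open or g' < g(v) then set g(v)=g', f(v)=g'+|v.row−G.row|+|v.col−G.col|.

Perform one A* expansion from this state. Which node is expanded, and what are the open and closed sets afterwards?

expanded=(0,6); open=[(0,5) g=6 f=11, (1,5) g=5 f=11, (2,5) g=4 f=11, (3,5) g=3 f=11, (5,5) g=1 f=11, (6,6) g=1 f=13]; closed=[(0,6), (1,6), (2,6), (3,6), (4,6), (5,6)]

step 1: expand (0,6) (f=11, h=6) → closed; open now [(0,5) g=6 f=11, (1,5) g=5 f=11, (2,5) g=4 f=11, (3,5) g=3 f=11, (5,5) g=1 f=11, (6,6) g=1 f=13]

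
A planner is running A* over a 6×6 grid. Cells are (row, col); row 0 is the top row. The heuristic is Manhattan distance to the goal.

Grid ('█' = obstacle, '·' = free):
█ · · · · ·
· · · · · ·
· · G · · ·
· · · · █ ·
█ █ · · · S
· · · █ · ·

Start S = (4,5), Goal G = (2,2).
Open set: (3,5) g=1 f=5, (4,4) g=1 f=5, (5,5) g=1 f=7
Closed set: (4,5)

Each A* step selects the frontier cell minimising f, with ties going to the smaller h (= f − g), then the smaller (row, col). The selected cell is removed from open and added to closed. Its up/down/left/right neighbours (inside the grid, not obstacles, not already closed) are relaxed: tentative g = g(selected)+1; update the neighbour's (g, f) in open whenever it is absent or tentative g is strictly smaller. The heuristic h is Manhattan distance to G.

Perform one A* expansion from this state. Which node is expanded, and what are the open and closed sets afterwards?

step 1: expand (3,5) (f=5, h=4) → closed; open now [(2,5) g=2 f=5, (4,4) g=1 f=5, (5,5) g=1 f=7]

expanded=(3,5); open=[(2,5) g=2 f=5, (4,4) g=1 f=5, (5,5) g=1 f=7]; closed=[(3,5), (4,5)]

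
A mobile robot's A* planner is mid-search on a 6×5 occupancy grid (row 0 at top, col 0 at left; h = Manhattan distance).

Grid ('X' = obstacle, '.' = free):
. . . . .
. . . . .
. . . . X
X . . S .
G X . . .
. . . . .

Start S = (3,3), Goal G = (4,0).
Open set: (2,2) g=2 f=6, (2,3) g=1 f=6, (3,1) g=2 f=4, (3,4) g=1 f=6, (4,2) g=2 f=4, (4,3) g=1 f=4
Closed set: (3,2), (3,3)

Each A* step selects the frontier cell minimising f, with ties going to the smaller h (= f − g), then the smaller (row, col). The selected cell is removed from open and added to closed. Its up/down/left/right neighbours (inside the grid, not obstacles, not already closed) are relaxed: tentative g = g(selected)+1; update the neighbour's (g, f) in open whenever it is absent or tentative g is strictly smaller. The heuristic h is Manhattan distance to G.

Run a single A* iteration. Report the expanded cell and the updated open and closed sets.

step 1: expand (3,1) (f=4, h=2) → closed; open now [(2,1) g=3 f=6, (2,2) g=2 f=6, (2,3) g=1 f=6, (3,4) g=1 f=6, (4,2) g=2 f=4, (4,3) g=1 f=4]

expanded=(3,1); open=[(2,1) g=3 f=6, (2,2) g=2 f=6, (2,3) g=1 f=6, (3,4) g=1 f=6, (4,2) g=2 f=4, (4,3) g=1 f=4]; closed=[(3,1), (3,2), (3,3)]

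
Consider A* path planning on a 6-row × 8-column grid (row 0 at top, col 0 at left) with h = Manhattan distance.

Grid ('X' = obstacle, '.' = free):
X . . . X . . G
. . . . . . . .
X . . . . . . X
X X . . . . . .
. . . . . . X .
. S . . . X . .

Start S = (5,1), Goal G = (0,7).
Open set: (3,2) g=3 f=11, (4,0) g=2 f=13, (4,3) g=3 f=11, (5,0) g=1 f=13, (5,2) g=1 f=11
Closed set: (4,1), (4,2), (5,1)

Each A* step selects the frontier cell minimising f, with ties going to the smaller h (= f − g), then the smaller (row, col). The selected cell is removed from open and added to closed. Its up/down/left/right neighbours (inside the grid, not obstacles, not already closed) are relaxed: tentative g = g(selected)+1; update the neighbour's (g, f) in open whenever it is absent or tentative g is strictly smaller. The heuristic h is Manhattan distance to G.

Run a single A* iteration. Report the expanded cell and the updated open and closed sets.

step 1: expand (3,2) (f=11, h=8) → closed; open now [(2,2) g=4 f=11, (3,3) g=4 f=11, (4,0) g=2 f=13, (4,3) g=3 f=11, (5,0) g=1 f=13, (5,2) g=1 f=11]

expanded=(3,2); open=[(2,2) g=4 f=11, (3,3) g=4 f=11, (4,0) g=2 f=13, (4,3) g=3 f=11, (5,0) g=1 f=13, (5,2) g=1 f=11]; closed=[(3,2), (4,1), (4,2), (5,1)]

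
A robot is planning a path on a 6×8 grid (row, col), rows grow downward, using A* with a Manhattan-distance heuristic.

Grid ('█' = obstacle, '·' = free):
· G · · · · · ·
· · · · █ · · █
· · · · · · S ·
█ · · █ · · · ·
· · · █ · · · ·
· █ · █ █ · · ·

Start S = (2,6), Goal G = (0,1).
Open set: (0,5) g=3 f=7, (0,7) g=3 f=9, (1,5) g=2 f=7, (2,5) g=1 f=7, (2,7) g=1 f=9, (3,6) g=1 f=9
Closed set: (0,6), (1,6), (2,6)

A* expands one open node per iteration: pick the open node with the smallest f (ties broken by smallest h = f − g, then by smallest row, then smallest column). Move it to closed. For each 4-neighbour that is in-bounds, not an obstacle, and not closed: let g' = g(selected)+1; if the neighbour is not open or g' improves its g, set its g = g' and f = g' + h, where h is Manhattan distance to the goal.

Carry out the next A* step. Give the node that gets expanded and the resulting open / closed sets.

expanded=(0,5); open=[(0,4) g=4 f=7, (0,7) g=3 f=9, (1,5) g=2 f=7, (2,5) g=1 f=7, (2,7) g=1 f=9, (3,6) g=1 f=9]; closed=[(0,5), (0,6), (1,6), (2,6)]

step 1: expand (0,5) (f=7, h=4) → closed; open now [(0,4) g=4 f=7, (0,7) g=3 f=9, (1,5) g=2 f=7, (2,5) g=1 f=7, (2,7) g=1 f=9, (3,6) g=1 f=9]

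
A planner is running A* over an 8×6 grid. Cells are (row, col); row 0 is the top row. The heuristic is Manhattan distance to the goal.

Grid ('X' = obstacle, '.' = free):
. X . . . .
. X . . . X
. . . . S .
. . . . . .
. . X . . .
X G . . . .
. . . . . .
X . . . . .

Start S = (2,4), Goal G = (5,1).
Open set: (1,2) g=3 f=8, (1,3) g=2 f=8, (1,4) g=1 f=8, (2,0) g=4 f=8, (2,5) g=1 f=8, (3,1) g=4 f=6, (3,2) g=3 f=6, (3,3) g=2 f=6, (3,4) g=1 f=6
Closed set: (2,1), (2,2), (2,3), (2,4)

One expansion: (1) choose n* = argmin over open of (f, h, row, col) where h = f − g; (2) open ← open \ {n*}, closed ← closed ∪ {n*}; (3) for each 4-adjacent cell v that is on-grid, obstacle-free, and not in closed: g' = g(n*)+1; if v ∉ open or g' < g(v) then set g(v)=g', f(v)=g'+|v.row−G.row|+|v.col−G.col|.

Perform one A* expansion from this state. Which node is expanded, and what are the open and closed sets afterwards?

expanded=(3,1); open=[(1,2) g=3 f=8, (1,3) g=2 f=8, (1,4) g=1 f=8, (2,0) g=4 f=8, (2,5) g=1 f=8, (3,0) g=5 f=8, (3,2) g=3 f=6, (3,3) g=2 f=6, (3,4) g=1 f=6, (4,1) g=5 f=6]; closed=[(2,1), (2,2), (2,3), (2,4), (3,1)]

step 1: expand (3,1) (f=6, h=2) → closed; open now [(1,2) g=3 f=8, (1,3) g=2 f=8, (1,4) g=1 f=8, (2,0) g=4 f=8, (2,5) g=1 f=8, (3,0) g=5 f=8, (3,2) g=3 f=6, (3,3) g=2 f=6, (3,4) g=1 f=6, (4,1) g=5 f=6]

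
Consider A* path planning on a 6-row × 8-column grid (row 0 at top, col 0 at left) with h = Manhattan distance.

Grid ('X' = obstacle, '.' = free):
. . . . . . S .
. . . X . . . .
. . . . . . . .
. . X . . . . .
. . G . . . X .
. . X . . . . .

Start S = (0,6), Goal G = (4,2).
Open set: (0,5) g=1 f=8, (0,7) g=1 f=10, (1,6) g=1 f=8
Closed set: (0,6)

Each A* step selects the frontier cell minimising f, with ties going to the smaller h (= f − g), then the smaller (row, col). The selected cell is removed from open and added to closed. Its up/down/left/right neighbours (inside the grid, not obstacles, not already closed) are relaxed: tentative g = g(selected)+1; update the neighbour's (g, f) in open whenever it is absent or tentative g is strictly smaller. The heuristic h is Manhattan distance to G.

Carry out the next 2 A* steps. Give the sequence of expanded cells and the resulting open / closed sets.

order=[(0,5) → (0,4)]; open=[(0,3) g=3 f=8, (0,7) g=1 f=10, (1,4) g=3 f=8, (1,5) g=2 f=8, (1,6) g=1 f=8]; closed=[(0,4), (0,5), (0,6)]

step 1: expand (0,5) (f=8, h=7) → closed; open now [(0,4) g=2 f=8, (0,7) g=1 f=10, (1,5) g=2 f=8, (1,6) g=1 f=8]
step 2: expand (0,4) (f=8, h=6) → closed; open now [(0,3) g=3 f=8, (0,7) g=1 f=10, (1,4) g=3 f=8, (1,5) g=2 f=8, (1,6) g=1 f=8]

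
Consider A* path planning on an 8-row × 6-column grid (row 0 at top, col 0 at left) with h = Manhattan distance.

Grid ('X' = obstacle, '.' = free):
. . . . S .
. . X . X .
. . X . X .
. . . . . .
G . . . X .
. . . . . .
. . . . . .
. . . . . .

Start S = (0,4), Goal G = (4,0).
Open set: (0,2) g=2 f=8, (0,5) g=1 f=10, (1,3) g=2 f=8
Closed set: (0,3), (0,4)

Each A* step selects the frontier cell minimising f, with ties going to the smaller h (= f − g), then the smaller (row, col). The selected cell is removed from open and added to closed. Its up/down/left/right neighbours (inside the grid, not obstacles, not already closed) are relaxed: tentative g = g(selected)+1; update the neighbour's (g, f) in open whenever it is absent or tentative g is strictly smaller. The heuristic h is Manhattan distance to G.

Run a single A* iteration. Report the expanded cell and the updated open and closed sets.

step 1: expand (0,2) (f=8, h=6) → closed; open now [(0,1) g=3 f=8, (0,5) g=1 f=10, (1,3) g=2 f=8]

expanded=(0,2); open=[(0,1) g=3 f=8, (0,5) g=1 f=10, (1,3) g=2 f=8]; closed=[(0,2), (0,3), (0,4)]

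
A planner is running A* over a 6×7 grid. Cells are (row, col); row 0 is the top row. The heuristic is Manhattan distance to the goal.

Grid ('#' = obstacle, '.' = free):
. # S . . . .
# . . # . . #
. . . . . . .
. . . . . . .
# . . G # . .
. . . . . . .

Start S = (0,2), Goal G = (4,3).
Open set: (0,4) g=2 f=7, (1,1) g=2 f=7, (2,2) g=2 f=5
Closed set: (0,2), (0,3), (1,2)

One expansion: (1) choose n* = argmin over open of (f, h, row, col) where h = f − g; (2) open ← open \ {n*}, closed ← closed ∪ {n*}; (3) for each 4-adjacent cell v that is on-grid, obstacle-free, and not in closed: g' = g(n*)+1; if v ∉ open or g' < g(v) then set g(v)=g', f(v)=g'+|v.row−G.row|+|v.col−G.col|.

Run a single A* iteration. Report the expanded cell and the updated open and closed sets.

step 1: expand (2,2) (f=5, h=3) → closed; open now [(0,4) g=2 f=7, (1,1) g=2 f=7, (2,1) g=3 f=7, (2,3) g=3 f=5, (3,2) g=3 f=5]

expanded=(2,2); open=[(0,4) g=2 f=7, (1,1) g=2 f=7, (2,1) g=3 f=7, (2,3) g=3 f=5, (3,2) g=3 f=5]; closed=[(0,2), (0,3), (1,2), (2,2)]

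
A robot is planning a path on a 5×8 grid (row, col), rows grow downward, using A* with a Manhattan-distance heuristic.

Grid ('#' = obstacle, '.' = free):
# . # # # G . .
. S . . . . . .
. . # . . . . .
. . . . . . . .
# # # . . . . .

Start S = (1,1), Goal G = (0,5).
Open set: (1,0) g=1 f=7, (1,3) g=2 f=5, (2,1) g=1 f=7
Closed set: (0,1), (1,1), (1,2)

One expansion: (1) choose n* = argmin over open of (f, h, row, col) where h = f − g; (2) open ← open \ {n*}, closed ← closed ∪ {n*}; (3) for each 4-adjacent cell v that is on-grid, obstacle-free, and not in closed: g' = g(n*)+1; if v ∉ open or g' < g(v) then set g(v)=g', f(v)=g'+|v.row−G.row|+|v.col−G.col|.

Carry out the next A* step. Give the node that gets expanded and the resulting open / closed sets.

expanded=(1,3); open=[(1,0) g=1 f=7, (1,4) g=3 f=5, (2,1) g=1 f=7, (2,3) g=3 f=7]; closed=[(0,1), (1,1), (1,2), (1,3)]

step 1: expand (1,3) (f=5, h=3) → closed; open now [(1,0) g=1 f=7, (1,4) g=3 f=5, (2,1) g=1 f=7, (2,3) g=3 f=7]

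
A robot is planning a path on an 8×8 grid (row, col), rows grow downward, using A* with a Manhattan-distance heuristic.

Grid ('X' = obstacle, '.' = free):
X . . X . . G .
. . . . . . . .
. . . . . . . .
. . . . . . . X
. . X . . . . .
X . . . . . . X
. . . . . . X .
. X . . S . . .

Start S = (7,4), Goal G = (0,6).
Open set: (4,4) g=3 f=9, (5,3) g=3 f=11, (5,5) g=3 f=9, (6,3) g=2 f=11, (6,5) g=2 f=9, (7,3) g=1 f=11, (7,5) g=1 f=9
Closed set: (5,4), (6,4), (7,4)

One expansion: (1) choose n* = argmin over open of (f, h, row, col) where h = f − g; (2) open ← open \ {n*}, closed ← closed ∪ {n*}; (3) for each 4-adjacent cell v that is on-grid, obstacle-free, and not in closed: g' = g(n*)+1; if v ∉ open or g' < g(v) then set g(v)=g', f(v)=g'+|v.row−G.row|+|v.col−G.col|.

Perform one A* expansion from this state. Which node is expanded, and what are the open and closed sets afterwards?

expanded=(4,4); open=[(3,4) g=4 f=9, (4,3) g=4 f=11, (4,5) g=4 f=9, (5,3) g=3 f=11, (5,5) g=3 f=9, (6,3) g=2 f=11, (6,5) g=2 f=9, (7,3) g=1 f=11, (7,5) g=1 f=9]; closed=[(4,4), (5,4), (6,4), (7,4)]

step 1: expand (4,4) (f=9, h=6) → closed; open now [(3,4) g=4 f=9, (4,3) g=4 f=11, (4,5) g=4 f=9, (5,3) g=3 f=11, (5,5) g=3 f=9, (6,3) g=2 f=11, (6,5) g=2 f=9, (7,3) g=1 f=11, (7,5) g=1 f=9]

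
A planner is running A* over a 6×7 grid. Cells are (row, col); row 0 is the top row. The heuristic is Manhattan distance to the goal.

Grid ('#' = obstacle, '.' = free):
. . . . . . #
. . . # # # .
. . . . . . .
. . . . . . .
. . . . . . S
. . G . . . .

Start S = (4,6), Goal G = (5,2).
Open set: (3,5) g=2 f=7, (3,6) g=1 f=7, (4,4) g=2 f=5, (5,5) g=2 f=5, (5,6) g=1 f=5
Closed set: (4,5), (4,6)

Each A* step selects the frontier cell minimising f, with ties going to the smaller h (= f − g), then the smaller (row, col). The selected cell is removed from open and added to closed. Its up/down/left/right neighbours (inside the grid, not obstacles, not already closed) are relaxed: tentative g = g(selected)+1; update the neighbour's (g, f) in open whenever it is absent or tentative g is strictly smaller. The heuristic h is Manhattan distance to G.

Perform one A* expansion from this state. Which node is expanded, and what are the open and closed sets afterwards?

expanded=(4,4); open=[(3,4) g=3 f=7, (3,5) g=2 f=7, (3,6) g=1 f=7, (4,3) g=3 f=5, (5,4) g=3 f=5, (5,5) g=2 f=5, (5,6) g=1 f=5]; closed=[(4,4), (4,5), (4,6)]

step 1: expand (4,4) (f=5, h=3) → closed; open now [(3,4) g=3 f=7, (3,5) g=2 f=7, (3,6) g=1 f=7, (4,3) g=3 f=5, (5,4) g=3 f=5, (5,5) g=2 f=5, (5,6) g=1 f=5]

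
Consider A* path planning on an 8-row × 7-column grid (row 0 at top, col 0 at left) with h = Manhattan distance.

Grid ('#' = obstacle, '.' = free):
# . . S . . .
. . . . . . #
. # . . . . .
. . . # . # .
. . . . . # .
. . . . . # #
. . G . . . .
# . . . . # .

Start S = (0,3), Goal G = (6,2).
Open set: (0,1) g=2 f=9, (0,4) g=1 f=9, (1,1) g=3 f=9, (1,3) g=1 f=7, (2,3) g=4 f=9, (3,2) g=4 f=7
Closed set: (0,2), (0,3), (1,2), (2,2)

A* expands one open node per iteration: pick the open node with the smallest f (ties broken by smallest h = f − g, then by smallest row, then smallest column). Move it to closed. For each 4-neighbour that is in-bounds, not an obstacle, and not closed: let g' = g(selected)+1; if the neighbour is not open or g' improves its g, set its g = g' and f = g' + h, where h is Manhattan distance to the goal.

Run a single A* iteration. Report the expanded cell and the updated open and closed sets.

step 1: expand (3,2) (f=7, h=3) → closed; open now [(0,1) g=2 f=9, (0,4) g=1 f=9, (1,1) g=3 f=9, (1,3) g=1 f=7, (2,3) g=4 f=9, (3,1) g=5 f=9, (4,2) g=5 f=7]

expanded=(3,2); open=[(0,1) g=2 f=9, (0,4) g=1 f=9, (1,1) g=3 f=9, (1,3) g=1 f=7, (2,3) g=4 f=9, (3,1) g=5 f=9, (4,2) g=5 f=7]; closed=[(0,2), (0,3), (1,2), (2,2), (3,2)]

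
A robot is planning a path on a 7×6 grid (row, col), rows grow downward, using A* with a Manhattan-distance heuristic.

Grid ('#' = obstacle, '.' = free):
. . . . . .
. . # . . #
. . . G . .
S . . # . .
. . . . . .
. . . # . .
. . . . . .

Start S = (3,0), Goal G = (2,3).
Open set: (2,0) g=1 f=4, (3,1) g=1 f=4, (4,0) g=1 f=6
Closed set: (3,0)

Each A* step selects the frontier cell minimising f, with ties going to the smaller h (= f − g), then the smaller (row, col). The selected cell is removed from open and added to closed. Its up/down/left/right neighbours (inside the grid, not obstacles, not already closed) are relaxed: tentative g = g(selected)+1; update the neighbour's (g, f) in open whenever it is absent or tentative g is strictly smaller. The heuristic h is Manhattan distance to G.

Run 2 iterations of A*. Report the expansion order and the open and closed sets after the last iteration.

order=[(2,0) → (2,1)]; open=[(1,0) g=2 f=6, (1,1) g=3 f=6, (2,2) g=3 f=4, (3,1) g=1 f=4, (4,0) g=1 f=6]; closed=[(2,0), (2,1), (3,0)]

step 1: expand (2,0) (f=4, h=3) → closed; open now [(1,0) g=2 f=6, (2,1) g=2 f=4, (3,1) g=1 f=4, (4,0) g=1 f=6]
step 2: expand (2,1) (f=4, h=2) → closed; open now [(1,0) g=2 f=6, (1,1) g=3 f=6, (2,2) g=3 f=4, (3,1) g=1 f=4, (4,0) g=1 f=6]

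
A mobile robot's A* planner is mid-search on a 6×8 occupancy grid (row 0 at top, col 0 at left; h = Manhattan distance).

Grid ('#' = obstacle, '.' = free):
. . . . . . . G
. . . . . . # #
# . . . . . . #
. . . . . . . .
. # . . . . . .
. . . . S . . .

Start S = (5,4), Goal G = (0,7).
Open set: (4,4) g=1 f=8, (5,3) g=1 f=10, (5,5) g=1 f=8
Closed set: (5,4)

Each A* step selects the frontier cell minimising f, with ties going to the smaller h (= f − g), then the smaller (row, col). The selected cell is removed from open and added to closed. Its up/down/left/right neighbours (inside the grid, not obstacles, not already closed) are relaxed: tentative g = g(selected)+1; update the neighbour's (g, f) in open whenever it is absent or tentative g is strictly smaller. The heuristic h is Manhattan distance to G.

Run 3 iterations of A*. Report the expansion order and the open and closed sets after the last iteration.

order=[(4,4) → (3,4) → (2,4)]; open=[(1,4) g=4 f=8, (2,3) g=4 f=10, (2,5) g=4 f=8, (3,3) g=3 f=10, (3,5) g=3 f=8, (4,3) g=2 f=10, (4,5) g=2 f=8, (5,3) g=1 f=10, (5,5) g=1 f=8]; closed=[(2,4), (3,4), (4,4), (5,4)]

step 1: expand (4,4) (f=8, h=7) → closed; open now [(3,4) g=2 f=8, (4,3) g=2 f=10, (4,5) g=2 f=8, (5,3) g=1 f=10, (5,5) g=1 f=8]
step 2: expand (3,4) (f=8, h=6) → closed; open now [(2,4) g=3 f=8, (3,3) g=3 f=10, (3,5) g=3 f=8, (4,3) g=2 f=10, (4,5) g=2 f=8, (5,3) g=1 f=10, (5,5) g=1 f=8]
step 3: expand (2,4) (f=8, h=5) → closed; open now [(1,4) g=4 f=8, (2,3) g=4 f=10, (2,5) g=4 f=8, (3,3) g=3 f=10, (3,5) g=3 f=8, (4,3) g=2 f=10, (4,5) g=2 f=8, (5,3) g=1 f=10, (5,5) g=1 f=8]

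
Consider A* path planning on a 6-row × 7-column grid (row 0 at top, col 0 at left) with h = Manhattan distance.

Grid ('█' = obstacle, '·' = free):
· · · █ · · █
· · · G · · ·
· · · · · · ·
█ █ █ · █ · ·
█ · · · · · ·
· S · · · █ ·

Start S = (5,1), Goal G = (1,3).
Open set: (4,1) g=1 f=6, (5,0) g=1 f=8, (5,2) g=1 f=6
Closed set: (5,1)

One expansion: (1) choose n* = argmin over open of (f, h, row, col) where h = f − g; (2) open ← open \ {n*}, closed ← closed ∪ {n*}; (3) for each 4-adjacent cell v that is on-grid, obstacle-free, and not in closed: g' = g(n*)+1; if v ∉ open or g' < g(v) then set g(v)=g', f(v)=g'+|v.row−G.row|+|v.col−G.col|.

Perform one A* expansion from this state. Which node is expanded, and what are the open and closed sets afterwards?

expanded=(4,1); open=[(4,2) g=2 f=6, (5,0) g=1 f=8, (5,2) g=1 f=6]; closed=[(4,1), (5,1)]

step 1: expand (4,1) (f=6, h=5) → closed; open now [(4,2) g=2 f=6, (5,0) g=1 f=8, (5,2) g=1 f=6]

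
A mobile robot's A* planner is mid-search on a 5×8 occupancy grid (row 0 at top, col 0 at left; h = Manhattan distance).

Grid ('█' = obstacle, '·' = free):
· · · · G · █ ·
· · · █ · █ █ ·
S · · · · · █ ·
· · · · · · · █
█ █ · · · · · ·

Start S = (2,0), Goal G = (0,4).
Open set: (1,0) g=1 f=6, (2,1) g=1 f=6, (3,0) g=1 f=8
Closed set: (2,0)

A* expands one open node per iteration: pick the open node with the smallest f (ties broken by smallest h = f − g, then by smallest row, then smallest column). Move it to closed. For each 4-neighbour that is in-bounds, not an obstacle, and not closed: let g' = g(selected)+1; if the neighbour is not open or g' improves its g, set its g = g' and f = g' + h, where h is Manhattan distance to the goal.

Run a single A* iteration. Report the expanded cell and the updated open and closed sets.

step 1: expand (1,0) (f=6, h=5) → closed; open now [(0,0) g=2 f=6, (1,1) g=2 f=6, (2,1) g=1 f=6, (3,0) g=1 f=8]

expanded=(1,0); open=[(0,0) g=2 f=6, (1,1) g=2 f=6, (2,1) g=1 f=6, (3,0) g=1 f=8]; closed=[(1,0), (2,0)]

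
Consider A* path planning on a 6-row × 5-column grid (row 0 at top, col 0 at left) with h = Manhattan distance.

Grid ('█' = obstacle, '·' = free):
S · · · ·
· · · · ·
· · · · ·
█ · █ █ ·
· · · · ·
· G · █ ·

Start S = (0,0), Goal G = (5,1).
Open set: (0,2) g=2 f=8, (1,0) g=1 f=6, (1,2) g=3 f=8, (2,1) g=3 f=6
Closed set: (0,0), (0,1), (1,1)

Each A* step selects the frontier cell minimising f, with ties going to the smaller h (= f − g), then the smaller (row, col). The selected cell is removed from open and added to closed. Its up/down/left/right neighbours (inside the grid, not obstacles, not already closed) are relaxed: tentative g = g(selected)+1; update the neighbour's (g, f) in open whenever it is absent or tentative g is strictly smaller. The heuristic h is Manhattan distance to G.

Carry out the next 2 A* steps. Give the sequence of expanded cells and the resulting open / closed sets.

order=[(2,1) → (3,1)]; open=[(0,2) g=2 f=8, (1,0) g=1 f=6, (1,2) g=3 f=8, (2,0) g=4 f=8, (2,2) g=4 f=8, (4,1) g=5 f=6]; closed=[(0,0), (0,1), (1,1), (2,1), (3,1)]

step 1: expand (2,1) (f=6, h=3) → closed; open now [(0,2) g=2 f=8, (1,0) g=1 f=6, (1,2) g=3 f=8, (2,0) g=4 f=8, (2,2) g=4 f=8, (3,1) g=4 f=6]
step 2: expand (3,1) (f=6, h=2) → closed; open now [(0,2) g=2 f=8, (1,0) g=1 f=6, (1,2) g=3 f=8, (2,0) g=4 f=8, (2,2) g=4 f=8, (4,1) g=5 f=6]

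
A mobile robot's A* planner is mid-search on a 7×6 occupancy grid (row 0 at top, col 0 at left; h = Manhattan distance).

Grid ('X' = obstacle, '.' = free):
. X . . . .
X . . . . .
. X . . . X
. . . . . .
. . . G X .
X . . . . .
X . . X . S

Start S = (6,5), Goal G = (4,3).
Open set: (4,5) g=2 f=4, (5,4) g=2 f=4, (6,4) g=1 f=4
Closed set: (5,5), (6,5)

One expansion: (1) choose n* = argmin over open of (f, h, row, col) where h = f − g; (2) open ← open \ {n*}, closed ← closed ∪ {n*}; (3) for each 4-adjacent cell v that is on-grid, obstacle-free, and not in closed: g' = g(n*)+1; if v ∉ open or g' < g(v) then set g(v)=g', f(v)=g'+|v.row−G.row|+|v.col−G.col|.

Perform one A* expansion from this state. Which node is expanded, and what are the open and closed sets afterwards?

expanded=(4,5); open=[(3,5) g=3 f=6, (5,4) g=2 f=4, (6,4) g=1 f=4]; closed=[(4,5), (5,5), (6,5)]

step 1: expand (4,5) (f=4, h=2) → closed; open now [(3,5) g=3 f=6, (5,4) g=2 f=4, (6,4) g=1 f=4]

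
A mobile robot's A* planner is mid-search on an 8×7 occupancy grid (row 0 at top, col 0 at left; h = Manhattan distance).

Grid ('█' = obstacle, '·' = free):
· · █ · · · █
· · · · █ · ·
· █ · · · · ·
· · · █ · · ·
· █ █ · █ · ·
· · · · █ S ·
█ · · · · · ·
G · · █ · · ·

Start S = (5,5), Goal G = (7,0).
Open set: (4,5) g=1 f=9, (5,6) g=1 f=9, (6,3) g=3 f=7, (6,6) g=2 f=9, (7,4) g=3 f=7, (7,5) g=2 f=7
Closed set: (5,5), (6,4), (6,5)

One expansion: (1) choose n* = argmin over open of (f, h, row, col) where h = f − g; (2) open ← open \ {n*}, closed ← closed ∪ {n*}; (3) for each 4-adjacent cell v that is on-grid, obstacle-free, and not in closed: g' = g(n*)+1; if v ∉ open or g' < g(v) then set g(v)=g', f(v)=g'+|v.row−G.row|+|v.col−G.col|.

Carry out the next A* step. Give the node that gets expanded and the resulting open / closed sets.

expanded=(6,3); open=[(4,5) g=1 f=9, (5,3) g=4 f=9, (5,6) g=1 f=9, (6,2) g=4 f=7, (6,6) g=2 f=9, (7,4) g=3 f=7, (7,5) g=2 f=7]; closed=[(5,5), (6,3), (6,4), (6,5)]

step 1: expand (6,3) (f=7, h=4) → closed; open now [(4,5) g=1 f=9, (5,3) g=4 f=9, (5,6) g=1 f=9, (6,2) g=4 f=7, (6,6) g=2 f=9, (7,4) g=3 f=7, (7,5) g=2 f=7]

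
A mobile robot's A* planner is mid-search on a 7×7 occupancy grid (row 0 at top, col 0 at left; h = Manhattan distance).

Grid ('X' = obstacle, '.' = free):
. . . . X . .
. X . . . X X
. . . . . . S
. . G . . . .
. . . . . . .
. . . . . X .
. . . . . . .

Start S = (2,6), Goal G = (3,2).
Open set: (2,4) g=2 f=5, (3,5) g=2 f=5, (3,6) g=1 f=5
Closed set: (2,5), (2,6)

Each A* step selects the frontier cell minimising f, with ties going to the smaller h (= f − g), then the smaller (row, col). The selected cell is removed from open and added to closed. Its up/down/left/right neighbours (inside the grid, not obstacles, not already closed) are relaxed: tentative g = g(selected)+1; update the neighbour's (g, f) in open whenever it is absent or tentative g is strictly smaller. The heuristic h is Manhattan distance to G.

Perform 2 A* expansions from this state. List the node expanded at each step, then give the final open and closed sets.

order=[(2,4) → (2,3)]; open=[(1,3) g=4 f=7, (1,4) g=3 f=7, (2,2) g=4 f=5, (3,3) g=4 f=5, (3,4) g=3 f=5, (3,5) g=2 f=5, (3,6) g=1 f=5]; closed=[(2,3), (2,4), (2,5), (2,6)]

step 1: expand (2,4) (f=5, h=3) → closed; open now [(1,4) g=3 f=7, (2,3) g=3 f=5, (3,4) g=3 f=5, (3,5) g=2 f=5, (3,6) g=1 f=5]
step 2: expand (2,3) (f=5, h=2) → closed; open now [(1,3) g=4 f=7, (1,4) g=3 f=7, (2,2) g=4 f=5, (3,3) g=4 f=5, (3,4) g=3 f=5, (3,5) g=2 f=5, (3,6) g=1 f=5]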